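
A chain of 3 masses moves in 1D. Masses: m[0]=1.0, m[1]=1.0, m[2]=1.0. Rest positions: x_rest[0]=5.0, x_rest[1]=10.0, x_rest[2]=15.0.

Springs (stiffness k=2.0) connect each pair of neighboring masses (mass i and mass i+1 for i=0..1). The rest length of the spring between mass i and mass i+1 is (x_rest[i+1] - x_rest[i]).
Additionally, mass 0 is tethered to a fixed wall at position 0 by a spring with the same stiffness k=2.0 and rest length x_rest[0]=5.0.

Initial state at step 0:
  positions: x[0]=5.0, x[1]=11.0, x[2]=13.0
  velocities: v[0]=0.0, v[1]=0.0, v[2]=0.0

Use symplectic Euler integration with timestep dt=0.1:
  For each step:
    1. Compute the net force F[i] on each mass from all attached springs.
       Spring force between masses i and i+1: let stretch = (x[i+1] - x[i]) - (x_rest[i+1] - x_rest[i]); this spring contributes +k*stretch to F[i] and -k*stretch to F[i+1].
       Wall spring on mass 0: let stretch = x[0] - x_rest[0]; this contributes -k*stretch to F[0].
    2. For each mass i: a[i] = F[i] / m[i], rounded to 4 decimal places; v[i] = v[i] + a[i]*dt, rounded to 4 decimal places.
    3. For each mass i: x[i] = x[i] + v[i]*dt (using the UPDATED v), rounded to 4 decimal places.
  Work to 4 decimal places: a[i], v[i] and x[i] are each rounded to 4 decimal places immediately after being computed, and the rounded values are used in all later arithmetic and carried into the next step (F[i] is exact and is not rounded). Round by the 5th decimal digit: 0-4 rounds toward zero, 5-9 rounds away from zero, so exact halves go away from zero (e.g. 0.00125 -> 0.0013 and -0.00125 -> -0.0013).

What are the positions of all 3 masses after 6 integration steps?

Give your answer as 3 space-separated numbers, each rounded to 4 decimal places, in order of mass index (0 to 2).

Step 0: x=[5.0000 11.0000 13.0000] v=[0.0000 0.0000 0.0000]
Step 1: x=[5.0200 10.9200 13.0600] v=[0.2000 -0.8000 0.6000]
Step 2: x=[5.0576 10.7648 13.1772] v=[0.3760 -1.5520 1.1720]
Step 3: x=[5.1082 10.5437 13.3462] v=[0.5059 -2.2110 1.6895]
Step 4: x=[5.1653 10.2699 13.5591] v=[0.5714 -2.7376 2.1290]
Step 5: x=[5.2212 9.9598 13.8062] v=[0.5593 -3.1007 2.4712]
Step 6: x=[5.2675 9.6319 14.0764] v=[0.4628 -3.2791 2.7019]

Answer: 5.2675 9.6319 14.0764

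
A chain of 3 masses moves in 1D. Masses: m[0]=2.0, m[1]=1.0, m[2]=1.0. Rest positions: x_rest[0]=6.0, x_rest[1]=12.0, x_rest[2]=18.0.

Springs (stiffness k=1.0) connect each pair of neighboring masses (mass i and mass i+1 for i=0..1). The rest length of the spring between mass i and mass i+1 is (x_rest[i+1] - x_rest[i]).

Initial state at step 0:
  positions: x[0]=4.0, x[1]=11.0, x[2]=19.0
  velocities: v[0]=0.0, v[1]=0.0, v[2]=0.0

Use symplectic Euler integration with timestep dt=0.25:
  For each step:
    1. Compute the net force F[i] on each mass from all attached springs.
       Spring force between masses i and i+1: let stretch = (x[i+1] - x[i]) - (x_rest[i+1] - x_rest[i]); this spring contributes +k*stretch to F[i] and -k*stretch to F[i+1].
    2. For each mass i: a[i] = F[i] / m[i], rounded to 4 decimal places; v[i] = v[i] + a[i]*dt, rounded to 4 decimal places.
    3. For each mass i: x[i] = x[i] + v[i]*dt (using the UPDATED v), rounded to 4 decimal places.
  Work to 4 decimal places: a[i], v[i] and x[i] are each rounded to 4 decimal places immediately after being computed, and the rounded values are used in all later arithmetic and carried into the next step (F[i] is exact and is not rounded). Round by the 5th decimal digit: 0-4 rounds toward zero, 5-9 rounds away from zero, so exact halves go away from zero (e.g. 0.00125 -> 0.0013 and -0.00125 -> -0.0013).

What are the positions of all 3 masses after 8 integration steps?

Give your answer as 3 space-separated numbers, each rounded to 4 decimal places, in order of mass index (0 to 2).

Answer: 5.1600 11.3379 16.3426

Derivation:
Step 0: x=[4.0000 11.0000 19.0000] v=[0.0000 0.0000 0.0000]
Step 1: x=[4.0313 11.0625 18.8750] v=[0.1250 0.2500 -0.5000]
Step 2: x=[4.0948 11.1738 18.6367] v=[0.2539 0.4453 -0.9531]
Step 3: x=[4.1920 11.3091 18.3070] v=[0.3888 0.5413 -1.3188]
Step 4: x=[4.3241 11.4370 17.9149] v=[0.5285 0.5115 -1.5683]
Step 5: x=[4.4910 11.5252 17.4930] v=[0.6676 0.3528 -1.6878]
Step 6: x=[4.6902 11.5468 17.0731] v=[0.7969 0.0862 -1.6798]
Step 7: x=[4.9162 11.4852 16.6828] v=[0.9040 -0.2464 -1.5614]
Step 8: x=[5.1600 11.3379 16.3426] v=[0.9751 -0.5893 -1.3608]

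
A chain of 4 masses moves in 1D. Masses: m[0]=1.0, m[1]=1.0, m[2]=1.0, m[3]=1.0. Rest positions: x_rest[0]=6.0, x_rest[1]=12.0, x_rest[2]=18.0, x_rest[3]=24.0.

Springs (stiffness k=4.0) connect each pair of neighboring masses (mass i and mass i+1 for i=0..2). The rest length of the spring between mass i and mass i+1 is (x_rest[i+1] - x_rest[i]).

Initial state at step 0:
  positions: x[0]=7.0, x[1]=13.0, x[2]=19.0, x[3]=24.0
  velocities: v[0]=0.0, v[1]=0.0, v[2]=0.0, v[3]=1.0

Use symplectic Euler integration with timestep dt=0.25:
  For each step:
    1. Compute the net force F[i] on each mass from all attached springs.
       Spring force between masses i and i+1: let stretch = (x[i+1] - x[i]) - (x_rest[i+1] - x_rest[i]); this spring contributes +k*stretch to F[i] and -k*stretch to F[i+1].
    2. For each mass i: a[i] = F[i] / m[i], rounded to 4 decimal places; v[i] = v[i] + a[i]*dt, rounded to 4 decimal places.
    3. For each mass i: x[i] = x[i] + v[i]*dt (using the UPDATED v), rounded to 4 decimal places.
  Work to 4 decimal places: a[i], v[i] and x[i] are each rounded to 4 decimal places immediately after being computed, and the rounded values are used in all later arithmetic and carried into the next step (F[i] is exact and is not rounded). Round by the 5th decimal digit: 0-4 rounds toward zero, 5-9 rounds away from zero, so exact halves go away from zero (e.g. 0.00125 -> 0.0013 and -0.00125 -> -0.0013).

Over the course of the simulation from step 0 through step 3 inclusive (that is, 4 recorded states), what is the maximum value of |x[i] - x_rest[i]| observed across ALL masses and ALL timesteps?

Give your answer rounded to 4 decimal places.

Answer: 1.4844

Derivation:
Step 0: x=[7.0000 13.0000 19.0000 24.0000] v=[0.0000 0.0000 0.0000 1.0000]
Step 1: x=[7.0000 13.0000 18.7500 24.5000] v=[0.0000 0.0000 -1.0000 2.0000]
Step 2: x=[7.0000 12.9375 18.5000 25.0625] v=[0.0000 -0.2500 -1.0000 2.2500]
Step 3: x=[6.9844 12.7813 18.5000 25.4844] v=[-0.0625 -0.6250 0.0000 1.6875]
Max displacement = 1.4844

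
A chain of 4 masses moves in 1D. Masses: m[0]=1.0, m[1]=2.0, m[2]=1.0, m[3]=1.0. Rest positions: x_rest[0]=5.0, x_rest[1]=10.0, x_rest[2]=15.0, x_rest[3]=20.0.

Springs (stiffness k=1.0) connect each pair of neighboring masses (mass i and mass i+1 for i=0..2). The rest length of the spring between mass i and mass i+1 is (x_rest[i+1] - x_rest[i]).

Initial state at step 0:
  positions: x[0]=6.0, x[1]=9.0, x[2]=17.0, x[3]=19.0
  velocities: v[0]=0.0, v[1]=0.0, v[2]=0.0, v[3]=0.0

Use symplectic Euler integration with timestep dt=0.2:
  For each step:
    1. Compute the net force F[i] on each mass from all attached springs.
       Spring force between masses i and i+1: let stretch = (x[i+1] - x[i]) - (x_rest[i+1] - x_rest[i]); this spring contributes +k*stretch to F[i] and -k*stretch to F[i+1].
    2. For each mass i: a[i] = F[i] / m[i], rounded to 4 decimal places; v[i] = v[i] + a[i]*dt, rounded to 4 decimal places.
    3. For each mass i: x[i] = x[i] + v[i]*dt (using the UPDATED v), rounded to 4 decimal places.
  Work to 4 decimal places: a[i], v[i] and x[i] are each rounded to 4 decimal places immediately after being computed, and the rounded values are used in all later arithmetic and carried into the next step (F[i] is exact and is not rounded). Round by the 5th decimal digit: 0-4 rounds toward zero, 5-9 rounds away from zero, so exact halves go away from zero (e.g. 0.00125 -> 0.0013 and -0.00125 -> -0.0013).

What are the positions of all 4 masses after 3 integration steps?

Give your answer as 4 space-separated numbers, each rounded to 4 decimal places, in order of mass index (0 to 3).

Answer: 5.5553 9.5491 15.6968 19.6497

Derivation:
Step 0: x=[6.0000 9.0000 17.0000 19.0000] v=[0.0000 0.0000 0.0000 0.0000]
Step 1: x=[5.9200 9.1000 16.7600 19.1200] v=[-0.4000 0.5000 -1.2000 0.6000]
Step 2: x=[5.7672 9.2896 16.3080 19.3456] v=[-0.7640 0.9480 -2.2600 1.1280]
Step 3: x=[5.5553 9.5491 15.6968 19.6497] v=[-1.0595 1.2976 -3.0562 1.5205]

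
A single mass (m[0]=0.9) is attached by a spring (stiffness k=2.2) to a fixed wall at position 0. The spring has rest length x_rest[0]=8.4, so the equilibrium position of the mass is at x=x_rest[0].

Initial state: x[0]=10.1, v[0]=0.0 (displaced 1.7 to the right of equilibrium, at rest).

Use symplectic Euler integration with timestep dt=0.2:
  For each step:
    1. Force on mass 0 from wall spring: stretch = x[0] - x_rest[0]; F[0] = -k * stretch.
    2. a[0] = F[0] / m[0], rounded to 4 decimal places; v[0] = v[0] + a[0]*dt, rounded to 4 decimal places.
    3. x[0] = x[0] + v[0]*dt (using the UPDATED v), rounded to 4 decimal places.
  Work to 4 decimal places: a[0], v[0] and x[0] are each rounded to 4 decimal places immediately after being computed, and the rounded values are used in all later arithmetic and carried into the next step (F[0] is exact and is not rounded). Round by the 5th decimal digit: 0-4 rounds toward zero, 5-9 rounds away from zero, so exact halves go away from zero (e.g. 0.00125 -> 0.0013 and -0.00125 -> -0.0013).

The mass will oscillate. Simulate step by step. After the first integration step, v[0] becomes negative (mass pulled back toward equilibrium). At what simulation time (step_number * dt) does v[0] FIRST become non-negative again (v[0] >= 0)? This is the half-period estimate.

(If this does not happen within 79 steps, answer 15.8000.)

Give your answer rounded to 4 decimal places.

Answer: 2.2000

Derivation:
Step 0: x=[10.1000] v=[0.0000]
Step 1: x=[9.9338] v=[-0.8311]
Step 2: x=[9.6176] v=[-1.5810]
Step 3: x=[9.1823] v=[-2.1763]
Step 4: x=[8.6705] v=[-2.5588]
Step 5: x=[8.1323] v=[-2.6910]
Step 6: x=[7.6203] v=[-2.5601]
Step 7: x=[7.1845] v=[-2.1789]
Step 8: x=[6.8676] v=[-1.5847]
Step 9: x=[6.7005] v=[-0.8355]
Step 10: x=[6.6996] v=[-0.0046]
Step 11: x=[6.8649] v=[0.8267]
First v>=0 after going negative at step 11, time=2.2000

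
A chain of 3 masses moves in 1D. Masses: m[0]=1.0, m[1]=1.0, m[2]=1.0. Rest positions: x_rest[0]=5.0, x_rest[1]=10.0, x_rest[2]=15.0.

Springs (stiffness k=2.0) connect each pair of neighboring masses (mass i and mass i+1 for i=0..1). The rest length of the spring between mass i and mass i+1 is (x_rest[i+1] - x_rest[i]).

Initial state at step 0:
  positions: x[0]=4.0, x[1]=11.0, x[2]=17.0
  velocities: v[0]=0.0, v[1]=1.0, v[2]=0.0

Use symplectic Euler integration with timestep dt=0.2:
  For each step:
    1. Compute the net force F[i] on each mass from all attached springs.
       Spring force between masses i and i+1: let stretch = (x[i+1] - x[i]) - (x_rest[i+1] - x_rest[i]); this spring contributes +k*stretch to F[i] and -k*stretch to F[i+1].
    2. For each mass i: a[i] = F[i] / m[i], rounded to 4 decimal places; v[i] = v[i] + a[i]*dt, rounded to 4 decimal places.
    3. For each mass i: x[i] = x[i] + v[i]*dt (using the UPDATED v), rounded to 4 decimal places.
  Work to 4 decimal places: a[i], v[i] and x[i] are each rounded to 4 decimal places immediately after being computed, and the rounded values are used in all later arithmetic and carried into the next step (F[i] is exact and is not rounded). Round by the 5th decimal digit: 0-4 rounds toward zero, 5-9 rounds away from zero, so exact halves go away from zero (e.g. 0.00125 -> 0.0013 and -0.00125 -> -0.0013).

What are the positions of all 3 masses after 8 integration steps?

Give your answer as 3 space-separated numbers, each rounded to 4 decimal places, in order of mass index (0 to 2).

Answer: 7.5155 10.8287 15.2561

Derivation:
Step 0: x=[4.0000 11.0000 17.0000] v=[0.0000 1.0000 0.0000]
Step 1: x=[4.1600 11.1200 16.9200] v=[0.8000 0.6000 -0.4000]
Step 2: x=[4.4768 11.1472 16.7760] v=[1.5840 0.1360 -0.7200]
Step 3: x=[4.9272 11.0911 16.5817] v=[2.2522 -0.2806 -0.9715]
Step 4: x=[5.4708 10.9811 16.3482] v=[2.7178 -0.5499 -1.1677]
Step 5: x=[6.0552 10.8597 16.0853] v=[2.9219 -0.6072 -1.3145]
Step 6: x=[6.6239 10.7719 15.8044] v=[2.8437 -0.4388 -1.4047]
Step 7: x=[7.1245 10.7549 15.5209] v=[2.5029 -0.0850 -1.4177]
Step 8: x=[7.5155 10.8287 15.2561] v=[1.9551 0.3692 -1.3241]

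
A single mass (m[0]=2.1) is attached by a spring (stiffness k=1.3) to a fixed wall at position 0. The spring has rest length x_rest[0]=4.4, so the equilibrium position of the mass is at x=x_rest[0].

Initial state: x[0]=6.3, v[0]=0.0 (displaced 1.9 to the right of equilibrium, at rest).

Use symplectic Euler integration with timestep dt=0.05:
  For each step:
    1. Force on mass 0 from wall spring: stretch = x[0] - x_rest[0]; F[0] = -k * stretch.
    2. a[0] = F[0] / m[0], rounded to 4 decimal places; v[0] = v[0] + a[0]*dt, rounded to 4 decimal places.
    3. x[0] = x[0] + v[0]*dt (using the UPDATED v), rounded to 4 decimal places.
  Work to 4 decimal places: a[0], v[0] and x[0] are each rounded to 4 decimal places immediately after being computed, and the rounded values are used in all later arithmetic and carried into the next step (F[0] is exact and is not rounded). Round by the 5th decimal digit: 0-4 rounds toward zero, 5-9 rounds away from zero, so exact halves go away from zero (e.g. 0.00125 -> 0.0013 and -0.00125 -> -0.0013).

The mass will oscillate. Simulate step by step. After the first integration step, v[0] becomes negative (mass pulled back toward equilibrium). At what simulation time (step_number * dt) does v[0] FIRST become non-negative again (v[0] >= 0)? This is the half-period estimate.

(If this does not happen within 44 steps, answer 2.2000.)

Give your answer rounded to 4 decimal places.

Answer: 2.2000

Derivation:
Step 0: x=[6.3000] v=[0.0000]
Step 1: x=[6.2971] v=[-0.0588]
Step 2: x=[6.2912] v=[-0.1175]
Step 3: x=[6.2824] v=[-0.1760]
Step 4: x=[6.2707] v=[-0.2343]
Step 5: x=[6.2561] v=[-0.2922]
Step 6: x=[6.2386] v=[-0.3497]
Step 7: x=[6.2183] v=[-0.4066]
Step 8: x=[6.1952] v=[-0.4629]
Step 9: x=[6.1693] v=[-0.5185]
Step 10: x=[6.1406] v=[-0.5733]
Step 11: x=[6.1092] v=[-0.6272]
Step 12: x=[6.0752] v=[-0.6801]
Step 13: x=[6.0386] v=[-0.7320]
Step 14: x=[5.9995] v=[-0.7827]
Step 15: x=[5.9579] v=[-0.8322]
Step 16: x=[5.9139] v=[-0.8804]
Step 17: x=[5.8675] v=[-0.9273]
Step 18: x=[5.8189] v=[-0.9727]
Step 19: x=[5.7681] v=[-1.0166]
Step 20: x=[5.7152] v=[-1.0589]
Step 21: x=[5.6602] v=[-1.0996]
Step 22: x=[5.6033] v=[-1.1386]
Step 23: x=[5.5445] v=[-1.1758]
Step 24: x=[5.4839] v=[-1.2112]
Step 25: x=[5.4217] v=[-1.2448]
Step 26: x=[5.3579] v=[-1.2764]
Step 27: x=[5.2926] v=[-1.3061]
Step 28: x=[5.2259] v=[-1.3337]
Step 29: x=[5.1579] v=[-1.3593]
Step 30: x=[5.0888] v=[-1.3828]
Step 31: x=[5.0186] v=[-1.4041]
Step 32: x=[4.9474] v=[-1.4232]
Step 33: x=[4.8754] v=[-1.4401]
Step 34: x=[4.8027] v=[-1.4548]
Step 35: x=[4.7293] v=[-1.4673]
Step 36: x=[4.6554] v=[-1.4775]
Step 37: x=[4.5811] v=[-1.4854]
Step 38: x=[4.5066] v=[-1.4910]
Step 39: x=[4.4319] v=[-1.4943]
Step 40: x=[4.3571] v=[-1.4953]
Step 41: x=[4.2824] v=[-1.4940]
Step 42: x=[4.2079] v=[-1.4904]
Step 43: x=[4.1337] v=[-1.4845]
Step 44: x=[4.0599] v=[-1.4763]
v[0] did not become non-negative within 44 steps; using fallback time=2.2000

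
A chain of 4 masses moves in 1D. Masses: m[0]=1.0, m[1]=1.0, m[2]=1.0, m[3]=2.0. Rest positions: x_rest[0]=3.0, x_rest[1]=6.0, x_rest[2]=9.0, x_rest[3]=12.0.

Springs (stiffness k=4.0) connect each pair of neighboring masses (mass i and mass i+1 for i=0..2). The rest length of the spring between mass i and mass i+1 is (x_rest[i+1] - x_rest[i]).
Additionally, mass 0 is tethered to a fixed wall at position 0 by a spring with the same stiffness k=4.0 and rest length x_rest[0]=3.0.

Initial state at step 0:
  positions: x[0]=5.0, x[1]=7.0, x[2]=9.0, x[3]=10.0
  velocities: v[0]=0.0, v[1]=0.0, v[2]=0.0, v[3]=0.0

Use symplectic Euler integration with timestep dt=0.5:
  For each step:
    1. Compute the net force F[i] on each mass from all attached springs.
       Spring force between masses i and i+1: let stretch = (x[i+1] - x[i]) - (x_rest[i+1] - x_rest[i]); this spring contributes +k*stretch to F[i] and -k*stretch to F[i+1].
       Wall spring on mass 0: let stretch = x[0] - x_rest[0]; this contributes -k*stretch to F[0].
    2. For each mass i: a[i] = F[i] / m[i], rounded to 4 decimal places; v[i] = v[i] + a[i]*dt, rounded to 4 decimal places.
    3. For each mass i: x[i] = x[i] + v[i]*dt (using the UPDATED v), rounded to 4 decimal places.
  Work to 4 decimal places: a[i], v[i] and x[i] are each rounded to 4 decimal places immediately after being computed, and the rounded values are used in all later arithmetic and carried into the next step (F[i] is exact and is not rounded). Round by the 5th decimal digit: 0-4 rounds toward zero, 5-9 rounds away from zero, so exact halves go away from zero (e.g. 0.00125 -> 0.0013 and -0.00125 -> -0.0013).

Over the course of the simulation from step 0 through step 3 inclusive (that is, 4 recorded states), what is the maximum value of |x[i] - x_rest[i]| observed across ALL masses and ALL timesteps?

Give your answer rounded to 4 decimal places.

Step 0: x=[5.0000 7.0000 9.0000 10.0000] v=[0.0000 0.0000 0.0000 0.0000]
Step 1: x=[2.0000 7.0000 8.0000 11.0000] v=[-6.0000 0.0000 -2.0000 2.0000]
Step 2: x=[2.0000 3.0000 9.0000 12.0000] v=[0.0000 -8.0000 2.0000 2.0000]
Step 3: x=[1.0000 4.0000 7.0000 13.0000] v=[-2.0000 2.0000 -4.0000 2.0000]
Max displacement = 3.0000

Answer: 3.0000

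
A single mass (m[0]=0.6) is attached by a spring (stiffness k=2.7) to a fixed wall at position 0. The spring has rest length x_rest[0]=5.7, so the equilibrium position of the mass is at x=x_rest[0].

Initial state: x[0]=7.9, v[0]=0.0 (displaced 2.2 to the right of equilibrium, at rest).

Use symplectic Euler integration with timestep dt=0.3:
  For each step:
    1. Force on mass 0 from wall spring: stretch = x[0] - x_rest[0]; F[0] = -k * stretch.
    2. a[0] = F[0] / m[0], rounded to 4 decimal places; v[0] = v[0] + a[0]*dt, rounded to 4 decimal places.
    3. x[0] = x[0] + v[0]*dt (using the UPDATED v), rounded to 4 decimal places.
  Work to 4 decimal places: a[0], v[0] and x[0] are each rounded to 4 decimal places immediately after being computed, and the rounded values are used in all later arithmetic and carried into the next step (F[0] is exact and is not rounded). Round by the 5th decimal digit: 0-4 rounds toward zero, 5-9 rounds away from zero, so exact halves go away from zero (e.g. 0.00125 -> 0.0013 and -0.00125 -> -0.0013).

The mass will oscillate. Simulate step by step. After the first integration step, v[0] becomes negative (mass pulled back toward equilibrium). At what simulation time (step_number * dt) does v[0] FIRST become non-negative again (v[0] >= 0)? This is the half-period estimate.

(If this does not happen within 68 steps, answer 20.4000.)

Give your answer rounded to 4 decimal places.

Answer: 1.5000

Derivation:
Step 0: x=[7.9000] v=[0.0000]
Step 1: x=[7.0090] v=[-2.9700]
Step 2: x=[5.5878] v=[-4.7372]
Step 3: x=[4.2121] v=[-4.5857]
Step 4: x=[3.4390] v=[-2.5770]
Step 5: x=[3.5816] v=[0.4754]
First v>=0 after going negative at step 5, time=1.5000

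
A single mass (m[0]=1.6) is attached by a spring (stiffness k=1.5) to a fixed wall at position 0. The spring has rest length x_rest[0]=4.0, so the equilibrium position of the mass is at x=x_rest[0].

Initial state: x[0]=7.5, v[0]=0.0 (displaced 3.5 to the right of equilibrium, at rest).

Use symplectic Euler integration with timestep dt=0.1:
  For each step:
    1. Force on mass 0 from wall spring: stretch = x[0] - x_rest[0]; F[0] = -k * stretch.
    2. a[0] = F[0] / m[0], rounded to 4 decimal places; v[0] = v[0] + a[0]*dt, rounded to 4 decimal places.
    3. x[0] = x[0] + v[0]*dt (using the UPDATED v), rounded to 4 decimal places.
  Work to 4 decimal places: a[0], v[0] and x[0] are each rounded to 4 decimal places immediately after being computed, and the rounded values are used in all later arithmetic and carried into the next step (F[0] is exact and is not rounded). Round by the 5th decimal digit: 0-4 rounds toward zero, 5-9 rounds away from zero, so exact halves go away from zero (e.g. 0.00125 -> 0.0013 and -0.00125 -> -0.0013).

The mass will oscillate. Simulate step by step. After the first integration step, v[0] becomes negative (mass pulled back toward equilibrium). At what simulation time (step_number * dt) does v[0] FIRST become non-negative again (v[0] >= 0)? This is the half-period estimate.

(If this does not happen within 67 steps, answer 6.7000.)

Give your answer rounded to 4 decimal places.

Answer: 3.3000

Derivation:
Step 0: x=[7.5000] v=[0.0000]
Step 1: x=[7.4672] v=[-0.3281]
Step 2: x=[7.4019] v=[-0.6532]
Step 3: x=[7.3047] v=[-0.9721]
Step 4: x=[7.1765] v=[-1.2819]
Step 5: x=[7.0185] v=[-1.5797]
Step 6: x=[6.8322] v=[-1.8627]
Step 7: x=[6.6194] v=[-2.1282]
Step 8: x=[6.3820] v=[-2.3738]
Step 9: x=[6.1223] v=[-2.5971]
Step 10: x=[5.8427] v=[-2.7961]
Step 11: x=[5.5458] v=[-2.9689]
Step 12: x=[5.2344] v=[-3.1138]
Step 13: x=[4.9115] v=[-3.2295]
Step 14: x=[4.5800] v=[-3.3150]
Step 15: x=[4.2431] v=[-3.3694]
Step 16: x=[3.9039] v=[-3.3922]
Step 17: x=[3.5656] v=[-3.3832]
Step 18: x=[3.2314] v=[-3.3425]
Step 19: x=[2.9044] v=[-3.2704]
Step 20: x=[2.5876] v=[-3.1677]
Step 21: x=[2.2841] v=[-3.0353]
Step 22: x=[1.9967] v=[-2.8744]
Step 23: x=[1.7280] v=[-2.6866]
Step 24: x=[1.4806] v=[-2.4736]
Step 25: x=[1.2569] v=[-2.2374]
Step 26: x=[1.0589] v=[-1.9802]
Step 27: x=[0.8885] v=[-1.7045]
Step 28: x=[0.7472] v=[-1.4128]
Step 29: x=[0.6364] v=[-1.1079]
Step 30: x=[0.5571] v=[-0.7926]
Step 31: x=[0.5101] v=[-0.4698]
Step 32: x=[0.4958] v=[-0.1426]
Step 33: x=[0.5144] v=[0.1859]
First v>=0 after going negative at step 33, time=3.3000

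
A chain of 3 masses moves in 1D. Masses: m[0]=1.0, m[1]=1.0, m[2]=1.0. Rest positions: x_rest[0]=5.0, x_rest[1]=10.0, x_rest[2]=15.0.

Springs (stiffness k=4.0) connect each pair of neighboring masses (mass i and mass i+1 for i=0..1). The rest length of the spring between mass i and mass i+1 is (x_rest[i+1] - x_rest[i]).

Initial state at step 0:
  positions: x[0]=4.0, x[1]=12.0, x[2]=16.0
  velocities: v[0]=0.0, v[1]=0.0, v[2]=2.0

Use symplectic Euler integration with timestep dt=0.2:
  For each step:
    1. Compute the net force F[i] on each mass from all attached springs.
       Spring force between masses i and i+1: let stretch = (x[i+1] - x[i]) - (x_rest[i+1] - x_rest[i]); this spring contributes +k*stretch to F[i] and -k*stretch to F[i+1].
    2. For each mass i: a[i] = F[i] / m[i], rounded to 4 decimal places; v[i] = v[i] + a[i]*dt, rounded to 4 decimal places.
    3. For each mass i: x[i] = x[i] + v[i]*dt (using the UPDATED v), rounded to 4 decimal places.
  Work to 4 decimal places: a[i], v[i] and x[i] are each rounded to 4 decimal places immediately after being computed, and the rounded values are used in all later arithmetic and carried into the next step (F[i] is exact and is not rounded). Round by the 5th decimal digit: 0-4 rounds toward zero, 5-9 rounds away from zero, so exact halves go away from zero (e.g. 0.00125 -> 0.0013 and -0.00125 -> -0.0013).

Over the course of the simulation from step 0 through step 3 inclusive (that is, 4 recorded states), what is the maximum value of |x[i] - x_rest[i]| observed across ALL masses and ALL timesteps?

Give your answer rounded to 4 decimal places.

Step 0: x=[4.0000 12.0000 16.0000] v=[0.0000 0.0000 2.0000]
Step 1: x=[4.4800 11.3600 16.5600] v=[2.4000 -3.2000 2.8000]
Step 2: x=[5.2608 10.4512 17.0880] v=[3.9040 -4.5440 2.6400]
Step 3: x=[6.0721 9.7738 17.3541] v=[4.0563 -3.3869 1.3306]
Max displacement = 2.3541

Answer: 2.3541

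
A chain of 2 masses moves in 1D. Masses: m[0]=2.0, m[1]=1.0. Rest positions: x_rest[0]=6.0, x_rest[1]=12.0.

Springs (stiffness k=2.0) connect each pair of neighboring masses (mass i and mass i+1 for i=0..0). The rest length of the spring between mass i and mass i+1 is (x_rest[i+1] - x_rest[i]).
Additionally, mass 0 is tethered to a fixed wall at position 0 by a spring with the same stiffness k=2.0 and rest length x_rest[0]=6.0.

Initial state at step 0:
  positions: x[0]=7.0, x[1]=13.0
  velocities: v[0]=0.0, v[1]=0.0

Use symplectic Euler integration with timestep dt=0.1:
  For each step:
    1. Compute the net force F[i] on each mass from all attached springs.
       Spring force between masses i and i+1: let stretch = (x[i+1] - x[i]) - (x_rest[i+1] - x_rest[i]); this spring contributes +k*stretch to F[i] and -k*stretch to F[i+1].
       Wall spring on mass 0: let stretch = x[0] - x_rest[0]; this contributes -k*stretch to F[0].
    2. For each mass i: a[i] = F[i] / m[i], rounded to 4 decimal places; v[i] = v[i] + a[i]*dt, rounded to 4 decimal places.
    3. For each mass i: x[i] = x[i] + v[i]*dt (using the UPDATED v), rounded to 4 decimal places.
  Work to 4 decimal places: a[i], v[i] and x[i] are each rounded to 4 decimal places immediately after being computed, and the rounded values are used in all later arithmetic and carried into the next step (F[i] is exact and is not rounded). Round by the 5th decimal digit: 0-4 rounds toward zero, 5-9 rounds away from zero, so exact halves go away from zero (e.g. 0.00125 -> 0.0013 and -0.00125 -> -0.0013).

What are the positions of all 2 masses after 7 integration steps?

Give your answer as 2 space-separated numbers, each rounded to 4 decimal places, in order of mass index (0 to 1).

Answer: 6.7441 12.9765

Derivation:
Step 0: x=[7.0000 13.0000] v=[0.0000 0.0000]
Step 1: x=[6.9900 13.0000] v=[-0.1000 0.0000]
Step 2: x=[6.9702 12.9998] v=[-0.1980 -0.0020]
Step 3: x=[6.9410 12.9990] v=[-0.2921 -0.0079]
Step 4: x=[6.9030 12.9971] v=[-0.3804 -0.0195]
Step 5: x=[6.8569 12.9933] v=[-0.4613 -0.0383]
Step 6: x=[6.8036 12.9867] v=[-0.5334 -0.0656]
Step 7: x=[6.7441 12.9765] v=[-0.5955 -0.1022]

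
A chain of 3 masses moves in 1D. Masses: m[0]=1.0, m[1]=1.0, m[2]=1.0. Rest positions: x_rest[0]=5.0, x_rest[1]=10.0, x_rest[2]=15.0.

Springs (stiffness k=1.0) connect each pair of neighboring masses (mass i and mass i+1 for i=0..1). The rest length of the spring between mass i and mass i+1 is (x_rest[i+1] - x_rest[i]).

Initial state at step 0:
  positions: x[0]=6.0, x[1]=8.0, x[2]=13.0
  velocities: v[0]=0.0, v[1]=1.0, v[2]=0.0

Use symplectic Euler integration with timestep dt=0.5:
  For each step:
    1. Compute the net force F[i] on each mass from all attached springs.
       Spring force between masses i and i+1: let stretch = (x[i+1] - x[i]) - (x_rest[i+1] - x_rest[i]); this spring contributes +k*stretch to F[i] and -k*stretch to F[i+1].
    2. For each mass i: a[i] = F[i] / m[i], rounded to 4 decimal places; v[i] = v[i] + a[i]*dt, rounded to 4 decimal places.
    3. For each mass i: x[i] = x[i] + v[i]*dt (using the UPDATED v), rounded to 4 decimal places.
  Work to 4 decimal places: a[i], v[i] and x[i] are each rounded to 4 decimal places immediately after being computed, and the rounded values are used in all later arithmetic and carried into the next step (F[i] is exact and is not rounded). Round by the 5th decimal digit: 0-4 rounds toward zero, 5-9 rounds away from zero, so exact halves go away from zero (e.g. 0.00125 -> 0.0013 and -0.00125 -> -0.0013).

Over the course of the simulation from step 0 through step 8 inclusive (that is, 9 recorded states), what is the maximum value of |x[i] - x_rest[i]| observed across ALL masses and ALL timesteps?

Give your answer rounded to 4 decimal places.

Step 0: x=[6.0000 8.0000 13.0000] v=[0.0000 1.0000 0.0000]
Step 1: x=[5.2500 9.2500 13.0000] v=[-1.5000 2.5000 0.0000]
Step 2: x=[4.2500 10.4375 13.3125] v=[-2.0000 2.3750 0.6250]
Step 3: x=[3.5469 10.7969 14.1563] v=[-1.4063 0.7188 1.6875]
Step 4: x=[3.4063 10.1837 15.4102] v=[-0.2813 -1.2265 2.5078]
Step 5: x=[3.7100 9.1827 16.6075] v=[0.6074 -2.0020 2.3946]
Step 6: x=[4.1319 8.6697 17.1986] v=[0.8438 -1.0260 1.1822]
Step 7: x=[4.4383 9.1545 16.9075] v=[0.6127 0.9696 -0.5823]
Step 8: x=[4.6737 10.3985 15.9281] v=[0.4708 2.4880 -1.9588]
Max displacement = 2.1986

Answer: 2.1986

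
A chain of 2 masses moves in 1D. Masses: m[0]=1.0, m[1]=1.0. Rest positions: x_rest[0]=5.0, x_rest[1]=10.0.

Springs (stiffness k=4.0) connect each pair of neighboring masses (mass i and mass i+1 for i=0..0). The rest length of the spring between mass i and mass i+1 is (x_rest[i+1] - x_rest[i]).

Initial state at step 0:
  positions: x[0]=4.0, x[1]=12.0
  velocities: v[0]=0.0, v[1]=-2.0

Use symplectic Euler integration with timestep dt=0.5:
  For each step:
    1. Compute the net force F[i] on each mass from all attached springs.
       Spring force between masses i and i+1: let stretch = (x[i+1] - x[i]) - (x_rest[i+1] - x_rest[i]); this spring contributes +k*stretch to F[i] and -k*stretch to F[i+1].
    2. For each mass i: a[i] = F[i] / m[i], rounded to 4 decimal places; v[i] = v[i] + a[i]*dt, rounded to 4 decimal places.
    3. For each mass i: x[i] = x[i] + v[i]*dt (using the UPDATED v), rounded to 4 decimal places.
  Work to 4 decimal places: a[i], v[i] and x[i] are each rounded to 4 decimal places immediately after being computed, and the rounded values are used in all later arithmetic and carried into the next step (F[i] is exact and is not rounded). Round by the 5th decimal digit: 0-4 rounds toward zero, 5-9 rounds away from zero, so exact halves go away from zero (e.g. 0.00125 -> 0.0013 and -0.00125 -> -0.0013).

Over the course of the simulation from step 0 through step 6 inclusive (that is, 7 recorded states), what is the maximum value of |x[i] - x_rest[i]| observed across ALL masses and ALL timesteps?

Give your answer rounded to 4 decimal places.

Answer: 4.0000

Derivation:
Step 0: x=[4.0000 12.0000] v=[0.0000 -2.0000]
Step 1: x=[7.0000 8.0000] v=[6.0000 -8.0000]
Step 2: x=[6.0000 8.0000] v=[-2.0000 0.0000]
Step 3: x=[2.0000 11.0000] v=[-8.0000 6.0000]
Step 4: x=[2.0000 10.0000] v=[0.0000 -2.0000]
Step 5: x=[5.0000 6.0000] v=[6.0000 -8.0000]
Step 6: x=[4.0000 6.0000] v=[-2.0000 0.0000]
Max displacement = 4.0000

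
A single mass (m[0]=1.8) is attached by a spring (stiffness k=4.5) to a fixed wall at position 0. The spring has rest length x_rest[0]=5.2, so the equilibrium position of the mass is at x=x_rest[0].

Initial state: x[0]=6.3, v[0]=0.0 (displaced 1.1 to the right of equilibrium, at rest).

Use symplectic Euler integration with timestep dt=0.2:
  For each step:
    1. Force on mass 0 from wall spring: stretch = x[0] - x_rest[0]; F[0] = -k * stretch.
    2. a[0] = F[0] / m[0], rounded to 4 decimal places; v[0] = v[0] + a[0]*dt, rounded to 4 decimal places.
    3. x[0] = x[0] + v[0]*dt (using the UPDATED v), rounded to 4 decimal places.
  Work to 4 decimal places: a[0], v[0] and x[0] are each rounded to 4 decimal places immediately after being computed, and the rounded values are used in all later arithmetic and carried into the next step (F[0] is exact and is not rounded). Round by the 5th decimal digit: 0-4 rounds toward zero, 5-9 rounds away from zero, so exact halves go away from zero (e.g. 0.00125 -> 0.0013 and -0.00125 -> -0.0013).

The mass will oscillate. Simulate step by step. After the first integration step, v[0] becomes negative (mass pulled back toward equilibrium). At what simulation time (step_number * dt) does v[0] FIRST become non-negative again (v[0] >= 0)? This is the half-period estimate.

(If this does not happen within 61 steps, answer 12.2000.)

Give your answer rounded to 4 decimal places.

Answer: 2.0000

Derivation:
Step 0: x=[6.3000] v=[0.0000]
Step 1: x=[6.1900] v=[-0.5500]
Step 2: x=[5.9810] v=[-1.0450]
Step 3: x=[5.6939] v=[-1.4355]
Step 4: x=[5.3574] v=[-1.6825]
Step 5: x=[5.0052] v=[-1.7612]
Step 6: x=[4.6724] v=[-1.6638]
Step 7: x=[4.3924] v=[-1.4000]
Step 8: x=[4.1932] v=[-0.9962]
Step 9: x=[4.0946] v=[-0.4928]
Step 10: x=[4.1066] v=[0.0599]
First v>=0 after going negative at step 10, time=2.0000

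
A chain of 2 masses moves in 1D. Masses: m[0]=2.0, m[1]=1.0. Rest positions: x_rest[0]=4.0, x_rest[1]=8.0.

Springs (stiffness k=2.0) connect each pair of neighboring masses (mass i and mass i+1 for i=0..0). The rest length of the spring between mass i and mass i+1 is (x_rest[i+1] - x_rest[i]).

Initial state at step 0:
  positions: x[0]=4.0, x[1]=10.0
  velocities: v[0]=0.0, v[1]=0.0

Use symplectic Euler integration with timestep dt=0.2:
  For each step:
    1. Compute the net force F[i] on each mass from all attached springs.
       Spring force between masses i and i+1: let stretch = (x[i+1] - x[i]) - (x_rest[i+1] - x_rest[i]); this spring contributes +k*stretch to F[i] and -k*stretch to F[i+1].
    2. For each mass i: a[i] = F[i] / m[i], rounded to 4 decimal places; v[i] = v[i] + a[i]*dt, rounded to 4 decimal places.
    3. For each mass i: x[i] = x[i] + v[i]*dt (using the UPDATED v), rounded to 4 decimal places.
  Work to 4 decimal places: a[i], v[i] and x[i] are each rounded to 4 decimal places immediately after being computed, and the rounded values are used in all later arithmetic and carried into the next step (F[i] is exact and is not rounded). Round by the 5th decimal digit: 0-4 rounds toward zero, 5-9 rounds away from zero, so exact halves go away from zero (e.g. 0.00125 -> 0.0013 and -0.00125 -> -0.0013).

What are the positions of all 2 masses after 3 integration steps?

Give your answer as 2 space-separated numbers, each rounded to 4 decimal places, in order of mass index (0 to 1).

Answer: 4.4332 9.1337

Derivation:
Step 0: x=[4.0000 10.0000] v=[0.0000 0.0000]
Step 1: x=[4.0800 9.8400] v=[0.4000 -0.8000]
Step 2: x=[4.2304 9.5392] v=[0.7520 -1.5040]
Step 3: x=[4.4332 9.1337] v=[1.0138 -2.0275]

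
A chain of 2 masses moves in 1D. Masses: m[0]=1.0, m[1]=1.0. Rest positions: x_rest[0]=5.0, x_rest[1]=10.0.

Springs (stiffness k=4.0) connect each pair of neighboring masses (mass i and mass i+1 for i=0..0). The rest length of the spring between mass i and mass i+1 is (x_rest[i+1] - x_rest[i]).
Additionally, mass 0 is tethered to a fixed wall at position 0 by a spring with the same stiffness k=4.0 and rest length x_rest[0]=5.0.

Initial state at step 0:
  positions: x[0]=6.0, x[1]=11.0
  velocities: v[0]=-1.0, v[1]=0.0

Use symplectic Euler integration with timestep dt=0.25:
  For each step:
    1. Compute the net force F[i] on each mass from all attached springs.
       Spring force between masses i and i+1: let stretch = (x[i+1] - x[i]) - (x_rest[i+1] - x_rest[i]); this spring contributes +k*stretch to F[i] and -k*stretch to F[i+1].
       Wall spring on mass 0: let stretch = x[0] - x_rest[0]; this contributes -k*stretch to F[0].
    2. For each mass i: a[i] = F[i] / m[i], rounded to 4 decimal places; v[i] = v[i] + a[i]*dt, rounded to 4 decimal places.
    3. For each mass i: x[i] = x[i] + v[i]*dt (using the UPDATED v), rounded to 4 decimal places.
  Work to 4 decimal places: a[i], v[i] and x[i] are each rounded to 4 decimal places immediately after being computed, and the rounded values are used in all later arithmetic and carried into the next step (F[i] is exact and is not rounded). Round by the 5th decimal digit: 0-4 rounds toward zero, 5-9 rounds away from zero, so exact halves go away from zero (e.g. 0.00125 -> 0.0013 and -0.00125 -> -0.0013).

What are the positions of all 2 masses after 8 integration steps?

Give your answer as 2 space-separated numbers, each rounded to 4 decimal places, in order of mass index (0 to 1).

Answer: 4.3408 8.6636

Derivation:
Step 0: x=[6.0000 11.0000] v=[-1.0000 0.0000]
Step 1: x=[5.5000 11.0000] v=[-2.0000 0.0000]
Step 2: x=[5.0000 10.8750] v=[-2.0000 -0.5000]
Step 3: x=[4.7188 10.5313] v=[-1.1250 -1.3750]
Step 4: x=[4.7110 9.9844] v=[-0.0313 -2.1875]
Step 5: x=[4.8438 9.3692] v=[0.5311 -2.4609]
Step 6: x=[4.8970 8.8726] v=[0.2127 -1.9863]
Step 7: x=[4.7198 8.6321] v=[-0.7087 -0.9619]
Step 8: x=[4.3408 8.6636] v=[-1.5162 0.1258]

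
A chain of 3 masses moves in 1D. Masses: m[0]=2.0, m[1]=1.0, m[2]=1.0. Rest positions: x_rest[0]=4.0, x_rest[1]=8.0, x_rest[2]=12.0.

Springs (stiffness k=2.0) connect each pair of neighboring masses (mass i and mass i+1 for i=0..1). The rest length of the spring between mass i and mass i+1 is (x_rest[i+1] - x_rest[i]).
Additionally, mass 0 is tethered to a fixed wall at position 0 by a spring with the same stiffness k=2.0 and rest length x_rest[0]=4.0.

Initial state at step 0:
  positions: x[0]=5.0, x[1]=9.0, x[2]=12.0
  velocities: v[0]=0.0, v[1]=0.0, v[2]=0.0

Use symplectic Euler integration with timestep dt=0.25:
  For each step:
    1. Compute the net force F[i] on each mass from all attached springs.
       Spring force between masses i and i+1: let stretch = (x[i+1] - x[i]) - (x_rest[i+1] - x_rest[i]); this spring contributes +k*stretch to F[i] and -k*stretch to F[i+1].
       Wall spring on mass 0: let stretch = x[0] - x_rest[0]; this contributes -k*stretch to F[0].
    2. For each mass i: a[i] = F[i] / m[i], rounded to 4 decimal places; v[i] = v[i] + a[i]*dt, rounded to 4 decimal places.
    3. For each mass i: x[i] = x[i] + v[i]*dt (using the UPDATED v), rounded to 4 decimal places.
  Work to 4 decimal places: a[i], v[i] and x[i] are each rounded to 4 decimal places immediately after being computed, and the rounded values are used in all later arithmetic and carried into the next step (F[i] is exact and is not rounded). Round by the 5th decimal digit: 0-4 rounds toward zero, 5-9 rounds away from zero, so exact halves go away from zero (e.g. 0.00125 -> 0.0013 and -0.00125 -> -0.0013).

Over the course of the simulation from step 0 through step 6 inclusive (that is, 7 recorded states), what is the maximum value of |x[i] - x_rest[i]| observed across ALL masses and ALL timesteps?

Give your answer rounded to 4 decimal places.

Answer: 1.0598

Derivation:
Step 0: x=[5.0000 9.0000 12.0000] v=[0.0000 0.0000 0.0000]
Step 1: x=[4.9375 8.8750 12.1250] v=[-0.2500 -0.5000 0.5000]
Step 2: x=[4.8125 8.6641 12.3438] v=[-0.5000 -0.8438 0.8750]
Step 3: x=[4.6275 8.4317 12.6026] v=[-0.7402 -0.9298 1.0352]
Step 4: x=[4.3910 8.2451 12.8401] v=[-0.9460 -0.7465 0.9498]
Step 5: x=[4.1210 8.1511 13.0032] v=[-1.0802 -0.3761 0.6523]
Step 6: x=[3.8453 8.1598 13.0598] v=[-1.1029 0.0349 0.2263]
Max displacement = 1.0598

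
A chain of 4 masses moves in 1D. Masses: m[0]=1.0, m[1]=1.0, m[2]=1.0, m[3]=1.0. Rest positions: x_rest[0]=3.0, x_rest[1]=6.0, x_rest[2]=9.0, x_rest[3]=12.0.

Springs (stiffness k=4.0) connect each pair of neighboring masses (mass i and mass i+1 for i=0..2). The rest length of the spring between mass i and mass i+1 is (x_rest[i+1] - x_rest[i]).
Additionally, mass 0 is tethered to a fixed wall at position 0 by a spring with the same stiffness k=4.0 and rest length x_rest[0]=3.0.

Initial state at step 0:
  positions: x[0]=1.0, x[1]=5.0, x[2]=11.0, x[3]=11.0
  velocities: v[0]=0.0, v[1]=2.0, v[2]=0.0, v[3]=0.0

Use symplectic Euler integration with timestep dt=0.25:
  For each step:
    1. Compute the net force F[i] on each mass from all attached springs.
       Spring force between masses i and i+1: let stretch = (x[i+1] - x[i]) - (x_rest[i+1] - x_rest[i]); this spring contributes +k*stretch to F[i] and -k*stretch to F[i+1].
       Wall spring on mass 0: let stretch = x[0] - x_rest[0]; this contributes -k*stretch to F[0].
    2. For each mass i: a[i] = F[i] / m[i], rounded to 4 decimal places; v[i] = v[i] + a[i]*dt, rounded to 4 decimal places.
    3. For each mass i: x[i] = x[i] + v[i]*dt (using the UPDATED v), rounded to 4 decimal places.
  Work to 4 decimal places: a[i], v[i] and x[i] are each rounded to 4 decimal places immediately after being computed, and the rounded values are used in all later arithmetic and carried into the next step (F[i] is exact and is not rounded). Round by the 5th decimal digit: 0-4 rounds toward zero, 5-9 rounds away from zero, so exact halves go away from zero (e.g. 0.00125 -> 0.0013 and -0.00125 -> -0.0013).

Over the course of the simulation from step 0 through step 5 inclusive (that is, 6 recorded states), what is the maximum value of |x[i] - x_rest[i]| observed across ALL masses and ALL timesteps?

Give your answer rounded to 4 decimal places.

Answer: 2.5664

Derivation:
Step 0: x=[1.0000 5.0000 11.0000 11.0000] v=[0.0000 2.0000 0.0000 0.0000]
Step 1: x=[1.7500 6.0000 9.5000 11.7500] v=[3.0000 4.0000 -6.0000 3.0000]
Step 2: x=[3.1250 6.8125 7.6875 12.6875] v=[5.5000 3.2500 -7.2500 3.7500]
Step 3: x=[4.6406 6.9219 6.9063 13.1250] v=[6.0625 0.4375 -3.1250 1.7500]
Step 4: x=[5.5664 6.4571 7.6836 12.7578] v=[3.7032 -1.8594 3.1093 -1.4687]
Step 5: x=[5.3233 6.0762 9.4229 11.8721] v=[-0.9725 -1.5236 6.9570 -3.5429]
Max displacement = 2.5664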